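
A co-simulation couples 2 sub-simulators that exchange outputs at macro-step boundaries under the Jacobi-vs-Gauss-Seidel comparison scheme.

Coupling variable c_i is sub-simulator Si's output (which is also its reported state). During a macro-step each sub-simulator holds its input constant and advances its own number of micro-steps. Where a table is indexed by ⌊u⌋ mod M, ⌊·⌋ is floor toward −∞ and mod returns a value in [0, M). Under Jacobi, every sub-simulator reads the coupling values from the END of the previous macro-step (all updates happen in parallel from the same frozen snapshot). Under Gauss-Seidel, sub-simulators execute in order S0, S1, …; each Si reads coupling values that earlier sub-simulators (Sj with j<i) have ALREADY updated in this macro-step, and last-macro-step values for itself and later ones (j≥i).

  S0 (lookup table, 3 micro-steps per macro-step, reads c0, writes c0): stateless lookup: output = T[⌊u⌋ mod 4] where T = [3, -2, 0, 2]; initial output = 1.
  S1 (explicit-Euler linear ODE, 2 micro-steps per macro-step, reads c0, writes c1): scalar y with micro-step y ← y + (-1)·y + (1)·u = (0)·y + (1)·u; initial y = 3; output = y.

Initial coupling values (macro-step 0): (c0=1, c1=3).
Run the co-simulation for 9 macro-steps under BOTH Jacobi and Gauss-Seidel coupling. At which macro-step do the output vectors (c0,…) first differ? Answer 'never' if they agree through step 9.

first divergence at macro-step: 1

[Jacobi] macro 1: S0 reads c0=1 → after 3×micro: -2; S1 reads c0=1 → after 2×micro: 1 ⇒ (c0=-2, c1=1)
[Jacobi] macro 2: S0 reads c0=-2 → after 3×micro: 0; S1 reads c0=-2 → after 2×micro: -2 ⇒ (c0=0, c1=-2)
[Jacobi] macro 3: S0 reads c0=0 → after 3×micro: 3; S1 reads c0=0 → after 2×micro: 0 ⇒ (c0=3, c1=0)
[Jacobi] macro 4: S0 reads c0=3 → after 3×micro: 2; S1 reads c0=3 → after 2×micro: 3 ⇒ (c0=2, c1=3)
[Jacobi] macro 5: S0 reads c0=2 → after 3×micro: 0; S1 reads c0=2 → after 2×micro: 2 ⇒ (c0=0, c1=2)
[Jacobi] macro 6: S0 reads c0=0 → after 3×micro: 3; S1 reads c0=0 → after 2×micro: 0 ⇒ (c0=3, c1=0)
[Jacobi] macro 7: S0 reads c0=3 → after 3×micro: 2; S1 reads c0=3 → after 2×micro: 3 ⇒ (c0=2, c1=3)
[Jacobi] macro 8: S0 reads c0=2 → after 3×micro: 0; S1 reads c0=2 → after 2×micro: 2 ⇒ (c0=0, c1=2)
[Jacobi] macro 9: S0 reads c0=0 → after 3×micro: 3; S1 reads c0=0 → after 2×micro: 0 ⇒ (c0=3, c1=0)
[Gauss-Seidel] macro 1: S0 reads c0=1 → after 3×micro: -2; S1 reads c0=-2 → after 2×micro: -2 ⇒ (c0=-2, c1=-2)
[Gauss-Seidel] macro 2: S0 reads c0=-2 → after 3×micro: 0; S1 reads c0=0 → after 2×micro: 0 ⇒ (c0=0, c1=0)
[Gauss-Seidel] macro 3: S0 reads c0=0 → after 3×micro: 3; S1 reads c0=3 → after 2×micro: 3 ⇒ (c0=3, c1=3)
[Gauss-Seidel] macro 4: S0 reads c0=3 → after 3×micro: 2; S1 reads c0=2 → after 2×micro: 2 ⇒ (c0=2, c1=2)
[Gauss-Seidel] macro 5: S0 reads c0=2 → after 3×micro: 0; S1 reads c0=0 → after 2×micro: 0 ⇒ (c0=0, c1=0)
[Gauss-Seidel] macro 6: S0 reads c0=0 → after 3×micro: 3; S1 reads c0=3 → after 2×micro: 3 ⇒ (c0=3, c1=3)
[Gauss-Seidel] macro 7: S0 reads c0=3 → after 3×micro: 2; S1 reads c0=2 → after 2×micro: 2 ⇒ (c0=2, c1=2)
[Gauss-Seidel] macro 8: S0 reads c0=2 → after 3×micro: 0; S1 reads c0=0 → after 2×micro: 0 ⇒ (c0=0, c1=0)
[Gauss-Seidel] macro 9: S0 reads c0=0 → after 3×micro: 3; S1 reads c0=3 → after 2×micro: 3 ⇒ (c0=3, c1=3)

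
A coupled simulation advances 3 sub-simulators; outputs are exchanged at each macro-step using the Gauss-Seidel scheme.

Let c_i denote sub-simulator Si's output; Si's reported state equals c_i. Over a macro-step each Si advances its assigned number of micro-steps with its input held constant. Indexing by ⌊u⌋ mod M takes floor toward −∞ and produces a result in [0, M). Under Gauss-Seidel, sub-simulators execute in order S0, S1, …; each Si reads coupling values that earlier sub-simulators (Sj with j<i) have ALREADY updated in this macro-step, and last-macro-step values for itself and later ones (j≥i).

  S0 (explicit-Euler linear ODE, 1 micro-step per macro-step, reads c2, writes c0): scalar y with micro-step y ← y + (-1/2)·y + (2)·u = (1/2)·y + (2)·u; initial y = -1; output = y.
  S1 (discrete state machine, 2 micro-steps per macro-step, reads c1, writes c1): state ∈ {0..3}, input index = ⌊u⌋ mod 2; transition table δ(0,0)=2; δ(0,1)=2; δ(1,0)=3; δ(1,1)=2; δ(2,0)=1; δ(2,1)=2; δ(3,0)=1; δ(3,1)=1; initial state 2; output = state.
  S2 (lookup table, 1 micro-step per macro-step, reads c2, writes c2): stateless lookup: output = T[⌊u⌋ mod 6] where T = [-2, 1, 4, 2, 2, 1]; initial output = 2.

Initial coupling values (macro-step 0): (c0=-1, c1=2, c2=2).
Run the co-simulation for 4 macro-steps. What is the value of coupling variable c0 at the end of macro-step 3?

macro 1: S0 reads c2=2 → after 1×micro: 7/2; S1 reads c1=2 → after 2×micro: 3; S2 reads c2=2 → after 1×micro: 4 ⇒ (c0=7/2, c1=3, c2=4)
macro 2: S0 reads c2=4 → after 1×micro: 39/4; S1 reads c1=3 → after 2×micro: 2; S2 reads c2=4 → after 1×micro: 2 ⇒ (c0=39/4, c1=2, c2=2)
macro 3: S0 reads c2=2 → after 1×micro: 71/8; S1 reads c1=2 → after 2×micro: 3; S2 reads c2=2 → after 1×micro: 4 ⇒ (c0=71/8, c1=3, c2=4)
macro 4: S0 reads c2=4 → after 1×micro: 199/16; S1 reads c1=3 → after 2×micro: 2; S2 reads c2=4 → after 1×micro: 2 ⇒ (c0=199/16, c1=2, c2=2)

c0 at macro-step 3 = 71/8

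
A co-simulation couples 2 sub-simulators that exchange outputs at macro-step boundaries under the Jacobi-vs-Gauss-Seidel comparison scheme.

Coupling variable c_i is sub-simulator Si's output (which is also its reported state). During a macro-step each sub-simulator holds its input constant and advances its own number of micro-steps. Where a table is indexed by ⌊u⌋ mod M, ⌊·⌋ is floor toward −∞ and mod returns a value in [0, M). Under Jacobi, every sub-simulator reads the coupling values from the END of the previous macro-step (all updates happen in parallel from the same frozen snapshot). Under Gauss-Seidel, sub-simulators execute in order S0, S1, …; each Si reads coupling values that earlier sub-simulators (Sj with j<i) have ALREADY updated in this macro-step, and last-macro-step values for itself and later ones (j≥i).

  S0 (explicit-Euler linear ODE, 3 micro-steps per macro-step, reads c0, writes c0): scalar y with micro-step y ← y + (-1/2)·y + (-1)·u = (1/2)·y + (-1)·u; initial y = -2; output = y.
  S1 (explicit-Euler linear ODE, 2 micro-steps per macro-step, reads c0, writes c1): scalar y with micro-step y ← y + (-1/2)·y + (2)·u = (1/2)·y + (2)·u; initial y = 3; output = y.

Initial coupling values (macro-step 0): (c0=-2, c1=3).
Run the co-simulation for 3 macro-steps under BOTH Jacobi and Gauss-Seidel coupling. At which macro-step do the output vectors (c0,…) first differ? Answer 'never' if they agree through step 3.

first divergence at macro-step: 1

[Jacobi] macro 1: S0 reads c0=-2 → after 3×micro: 13/4; S1 reads c0=-2 → after 2×micro: -21/4 ⇒ (c0=13/4, c1=-21/4)
[Jacobi] macro 2: S0 reads c0=13/4 → after 3×micro: -169/32; S1 reads c0=13/4 → after 2×micro: 135/16 ⇒ (c0=-169/32, c1=135/16)
[Jacobi] macro 3: S0 reads c0=-169/32 → after 3×micro: 2197/256; S1 reads c0=-169/32 → after 2×micro: -879/64 ⇒ (c0=2197/256, c1=-879/64)
[Gauss-Seidel] macro 1: S0 reads c0=-2 → after 3×micro: 13/4; S1 reads c0=13/4 → after 2×micro: 21/2 ⇒ (c0=13/4, c1=21/2)
[Gauss-Seidel] macro 2: S0 reads c0=13/4 → after 3×micro: -169/32; S1 reads c0=-169/32 → after 2×micro: -423/32 ⇒ (c0=-169/32, c1=-423/32)
[Gauss-Seidel] macro 3: S0 reads c0=-169/32 → after 3×micro: 2197/256; S1 reads c0=2197/256 → after 2×micro: 5745/256 ⇒ (c0=2197/256, c1=5745/256)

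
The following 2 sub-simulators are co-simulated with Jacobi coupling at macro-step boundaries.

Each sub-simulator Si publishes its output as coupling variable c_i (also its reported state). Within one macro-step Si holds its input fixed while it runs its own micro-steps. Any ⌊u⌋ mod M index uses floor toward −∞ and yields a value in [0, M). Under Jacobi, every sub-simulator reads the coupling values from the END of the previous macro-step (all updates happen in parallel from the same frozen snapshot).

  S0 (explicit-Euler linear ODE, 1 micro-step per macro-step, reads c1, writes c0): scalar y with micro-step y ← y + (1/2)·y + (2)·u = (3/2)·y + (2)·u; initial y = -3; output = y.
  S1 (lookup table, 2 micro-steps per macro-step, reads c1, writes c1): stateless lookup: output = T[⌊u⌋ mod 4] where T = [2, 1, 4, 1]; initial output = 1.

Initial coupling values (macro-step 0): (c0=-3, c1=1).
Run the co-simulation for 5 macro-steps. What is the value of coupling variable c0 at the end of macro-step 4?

c0 at macro-step 4 = 17/16

macro 1: S0 reads c1=1 → after 1×micro: -5/2; S1 reads c1=1 → after 2×micro: 1 ⇒ (c0=-5/2, c1=1)
macro 2: S0 reads c1=1 → after 1×micro: -7/4; S1 reads c1=1 → after 2×micro: 1 ⇒ (c0=-7/4, c1=1)
macro 3: S0 reads c1=1 → after 1×micro: -5/8; S1 reads c1=1 → after 2×micro: 1 ⇒ (c0=-5/8, c1=1)
macro 4: S0 reads c1=1 → after 1×micro: 17/16; S1 reads c1=1 → after 2×micro: 1 ⇒ (c0=17/16, c1=1)
macro 5: S0 reads c1=1 → after 1×micro: 115/32; S1 reads c1=1 → after 2×micro: 1 ⇒ (c0=115/32, c1=1)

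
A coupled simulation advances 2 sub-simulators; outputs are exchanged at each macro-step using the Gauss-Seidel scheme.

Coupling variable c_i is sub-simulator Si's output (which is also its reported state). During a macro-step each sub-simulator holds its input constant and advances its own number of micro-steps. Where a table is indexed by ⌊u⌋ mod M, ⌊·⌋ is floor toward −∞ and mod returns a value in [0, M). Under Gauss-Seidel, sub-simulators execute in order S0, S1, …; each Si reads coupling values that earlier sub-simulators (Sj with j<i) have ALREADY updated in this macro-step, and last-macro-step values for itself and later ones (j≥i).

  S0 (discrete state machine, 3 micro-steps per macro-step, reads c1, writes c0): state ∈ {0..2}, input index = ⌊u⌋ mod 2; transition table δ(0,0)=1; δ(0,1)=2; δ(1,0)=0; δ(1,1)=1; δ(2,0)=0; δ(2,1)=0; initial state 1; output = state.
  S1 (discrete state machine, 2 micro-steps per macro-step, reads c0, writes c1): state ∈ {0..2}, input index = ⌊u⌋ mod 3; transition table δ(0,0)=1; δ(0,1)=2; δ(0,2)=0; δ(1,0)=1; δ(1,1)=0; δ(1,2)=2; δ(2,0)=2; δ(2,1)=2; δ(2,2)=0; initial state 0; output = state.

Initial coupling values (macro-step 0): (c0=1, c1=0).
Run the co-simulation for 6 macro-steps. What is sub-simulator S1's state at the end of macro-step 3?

S1 state at macro-step 3 = 1

macro 1: S0 reads c1=0 → after 3×micro: 0; S1 reads c0=0 → after 2×micro: 1 ⇒ (c0=0, c1=1)
macro 2: S0 reads c1=1 → after 3×micro: 2; S1 reads c0=2 → after 2×micro: 0 ⇒ (c0=2, c1=0)
macro 3: S0 reads c1=0 → after 3×micro: 0; S1 reads c0=0 → after 2×micro: 1 ⇒ (c0=0, c1=1)
macro 4: S0 reads c1=1 → after 3×micro: 2; S1 reads c0=2 → after 2×micro: 0 ⇒ (c0=2, c1=0)
macro 5: S0 reads c1=0 → after 3×micro: 0; S1 reads c0=0 → after 2×micro: 1 ⇒ (c0=0, c1=1)
macro 6: S0 reads c1=1 → after 3×micro: 2; S1 reads c0=2 → after 2×micro: 0 ⇒ (c0=2, c1=0)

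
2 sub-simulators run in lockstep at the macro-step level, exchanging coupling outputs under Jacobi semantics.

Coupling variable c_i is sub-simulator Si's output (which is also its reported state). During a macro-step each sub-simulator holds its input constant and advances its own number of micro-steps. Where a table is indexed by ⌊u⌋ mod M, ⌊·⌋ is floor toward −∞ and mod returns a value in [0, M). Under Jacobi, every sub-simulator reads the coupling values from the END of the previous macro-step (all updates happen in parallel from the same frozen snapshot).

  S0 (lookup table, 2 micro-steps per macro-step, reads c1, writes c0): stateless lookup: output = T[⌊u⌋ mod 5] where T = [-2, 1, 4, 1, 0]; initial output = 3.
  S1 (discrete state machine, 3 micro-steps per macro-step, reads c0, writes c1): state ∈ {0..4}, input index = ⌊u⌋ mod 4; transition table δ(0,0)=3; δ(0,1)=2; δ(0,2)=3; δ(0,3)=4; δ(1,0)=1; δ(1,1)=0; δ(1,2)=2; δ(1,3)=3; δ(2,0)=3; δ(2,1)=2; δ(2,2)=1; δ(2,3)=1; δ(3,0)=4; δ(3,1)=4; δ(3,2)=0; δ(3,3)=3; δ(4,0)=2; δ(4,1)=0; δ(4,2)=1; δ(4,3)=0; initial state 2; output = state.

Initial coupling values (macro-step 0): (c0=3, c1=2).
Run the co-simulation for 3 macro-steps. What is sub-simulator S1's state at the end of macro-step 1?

macro 1: S0 reads c1=2 → after 2×micro: 4; S1 reads c0=3 → after 3×micro: 3 ⇒ (c0=4, c1=3)
macro 2: S0 reads c1=3 → after 2×micro: 1; S1 reads c0=4 → after 3×micro: 3 ⇒ (c0=1, c1=3)
macro 3: S0 reads c1=3 → after 2×micro: 1; S1 reads c0=1 → after 3×micro: 2 ⇒ (c0=1, c1=2)

S1 state at macro-step 1 = 3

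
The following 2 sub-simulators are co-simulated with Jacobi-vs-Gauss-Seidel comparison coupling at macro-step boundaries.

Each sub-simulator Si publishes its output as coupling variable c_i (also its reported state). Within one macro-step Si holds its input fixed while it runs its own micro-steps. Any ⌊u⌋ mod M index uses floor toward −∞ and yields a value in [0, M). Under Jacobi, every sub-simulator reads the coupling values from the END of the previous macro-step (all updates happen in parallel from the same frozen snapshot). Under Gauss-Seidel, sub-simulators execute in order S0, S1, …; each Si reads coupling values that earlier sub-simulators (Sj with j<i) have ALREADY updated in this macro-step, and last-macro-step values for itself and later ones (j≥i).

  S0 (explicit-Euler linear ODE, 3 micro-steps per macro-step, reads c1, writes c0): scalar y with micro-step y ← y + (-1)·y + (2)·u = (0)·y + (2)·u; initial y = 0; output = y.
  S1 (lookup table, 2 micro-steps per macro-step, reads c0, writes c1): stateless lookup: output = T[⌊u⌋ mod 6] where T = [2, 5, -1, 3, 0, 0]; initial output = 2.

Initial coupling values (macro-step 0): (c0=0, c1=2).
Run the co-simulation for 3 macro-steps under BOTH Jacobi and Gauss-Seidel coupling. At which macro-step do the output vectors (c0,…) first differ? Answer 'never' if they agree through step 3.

first divergence at macro-step: 1

[Jacobi] macro 1: S0 reads c1=2 → after 3×micro: 4; S1 reads c0=0 → after 2×micro: 2 ⇒ (c0=4, c1=2)
[Jacobi] macro 2: S0 reads c1=2 → after 3×micro: 4; S1 reads c0=4 → after 2×micro: 0 ⇒ (c0=4, c1=0)
[Jacobi] macro 3: S0 reads c1=0 → after 3×micro: 0; S1 reads c0=4 → after 2×micro: 0 ⇒ (c0=0, c1=0)
[Gauss-Seidel] macro 1: S0 reads c1=2 → after 3×micro: 4; S1 reads c0=4 → after 2×micro: 0 ⇒ (c0=4, c1=0)
[Gauss-Seidel] macro 2: S0 reads c1=0 → after 3×micro: 0; S1 reads c0=0 → after 2×micro: 2 ⇒ (c0=0, c1=2)
[Gauss-Seidel] macro 3: S0 reads c1=2 → after 3×micro: 4; S1 reads c0=4 → after 2×micro: 0 ⇒ (c0=4, c1=0)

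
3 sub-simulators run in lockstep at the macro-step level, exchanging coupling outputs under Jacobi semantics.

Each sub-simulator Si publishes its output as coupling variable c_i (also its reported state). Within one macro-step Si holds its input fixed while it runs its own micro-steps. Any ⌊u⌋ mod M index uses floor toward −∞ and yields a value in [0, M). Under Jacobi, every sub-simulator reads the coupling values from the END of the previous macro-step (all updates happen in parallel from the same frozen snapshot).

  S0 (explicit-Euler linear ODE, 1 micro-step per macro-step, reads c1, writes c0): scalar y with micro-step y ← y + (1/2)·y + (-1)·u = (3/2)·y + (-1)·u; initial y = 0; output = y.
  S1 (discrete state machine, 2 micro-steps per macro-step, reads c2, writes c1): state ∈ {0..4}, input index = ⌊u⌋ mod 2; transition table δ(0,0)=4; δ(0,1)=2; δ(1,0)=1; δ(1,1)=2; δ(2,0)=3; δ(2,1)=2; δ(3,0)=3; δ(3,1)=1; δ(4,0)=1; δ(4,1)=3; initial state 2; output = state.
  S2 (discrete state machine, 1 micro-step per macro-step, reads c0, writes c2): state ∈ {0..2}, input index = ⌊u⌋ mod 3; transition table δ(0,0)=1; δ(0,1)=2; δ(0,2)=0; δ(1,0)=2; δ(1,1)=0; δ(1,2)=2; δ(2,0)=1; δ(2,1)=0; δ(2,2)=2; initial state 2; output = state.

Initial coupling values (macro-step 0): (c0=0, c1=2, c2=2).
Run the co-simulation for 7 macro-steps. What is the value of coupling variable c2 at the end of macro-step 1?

macro 1: S0 reads c1=2 → after 1×micro: -2; S1 reads c2=2 → after 2×micro: 3; S2 reads c0=0 → after 1×micro: 1 ⇒ (c0=-2, c1=3, c2=1)
macro 2: S0 reads c1=3 → after 1×micro: -6; S1 reads c2=1 → after 2×micro: 2; S2 reads c0=-2 → after 1×micro: 0 ⇒ (c0=-6, c1=2, c2=0)
macro 3: S0 reads c1=2 → after 1×micro: -11; S1 reads c2=0 → after 2×micro: 3; S2 reads c0=-6 → after 1×micro: 1 ⇒ (c0=-11, c1=3, c2=1)
macro 4: S0 reads c1=3 → after 1×micro: -39/2; S1 reads c2=1 → after 2×micro: 2; S2 reads c0=-11 → after 1×micro: 0 ⇒ (c0=-39/2, c1=2, c2=0)
macro 5: S0 reads c1=2 → after 1×micro: -125/4; S1 reads c2=0 → after 2×micro: 3; S2 reads c0=-39/2 → after 1×micro: 2 ⇒ (c0=-125/4, c1=3, c2=2)
macro 6: S0 reads c1=3 → after 1×micro: -399/8; S1 reads c2=2 → after 2×micro: 3; S2 reads c0=-125/4 → after 1×micro: 0 ⇒ (c0=-399/8, c1=3, c2=0)
macro 7: S0 reads c1=3 → after 1×micro: -1245/16; S1 reads c2=0 → after 2×micro: 3; S2 reads c0=-399/8 → after 1×micro: 2 ⇒ (c0=-1245/16, c1=3, c2=2)

c2 at macro-step 1 = 1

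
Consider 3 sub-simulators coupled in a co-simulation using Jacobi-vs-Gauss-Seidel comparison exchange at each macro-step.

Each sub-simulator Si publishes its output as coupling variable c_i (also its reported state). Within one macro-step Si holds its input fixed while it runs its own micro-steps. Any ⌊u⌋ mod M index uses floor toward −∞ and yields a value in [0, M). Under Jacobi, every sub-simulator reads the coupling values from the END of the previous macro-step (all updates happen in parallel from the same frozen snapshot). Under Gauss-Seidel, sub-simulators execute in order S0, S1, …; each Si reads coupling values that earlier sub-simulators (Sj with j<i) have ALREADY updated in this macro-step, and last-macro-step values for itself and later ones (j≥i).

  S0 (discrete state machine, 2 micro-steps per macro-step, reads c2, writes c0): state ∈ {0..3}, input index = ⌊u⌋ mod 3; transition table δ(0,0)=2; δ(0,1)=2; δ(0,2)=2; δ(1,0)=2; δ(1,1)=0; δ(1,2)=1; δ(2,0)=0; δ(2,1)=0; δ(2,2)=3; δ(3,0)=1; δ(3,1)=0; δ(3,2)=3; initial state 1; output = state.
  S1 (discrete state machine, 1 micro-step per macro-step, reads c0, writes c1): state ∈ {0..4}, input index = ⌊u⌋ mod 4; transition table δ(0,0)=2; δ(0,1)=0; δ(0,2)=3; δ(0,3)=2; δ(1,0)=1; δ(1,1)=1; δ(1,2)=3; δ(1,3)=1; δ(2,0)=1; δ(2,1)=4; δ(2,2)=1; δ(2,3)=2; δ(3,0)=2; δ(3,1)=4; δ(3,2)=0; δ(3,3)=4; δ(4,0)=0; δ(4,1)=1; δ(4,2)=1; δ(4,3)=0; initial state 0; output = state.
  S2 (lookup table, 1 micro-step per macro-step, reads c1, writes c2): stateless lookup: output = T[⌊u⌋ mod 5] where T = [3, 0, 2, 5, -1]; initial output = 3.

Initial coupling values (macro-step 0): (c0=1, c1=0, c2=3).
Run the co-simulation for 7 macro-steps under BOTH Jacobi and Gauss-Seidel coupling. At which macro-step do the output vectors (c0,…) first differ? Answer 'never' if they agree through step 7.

[Jacobi] macro 1: S0 reads c2=3 → after 2×micro: 0; S1 reads c0=1 → after 1×micro: 0; S2 reads c1=0 → after 1×micro: 3 ⇒ (c0=0, c1=0, c2=3)
[Jacobi] macro 2: S0 reads c2=3 → after 2×micro: 0; S1 reads c0=0 → after 1×micro: 2; S2 reads c1=0 → after 1×micro: 3 ⇒ (c0=0, c1=2, c2=3)
[Jacobi] macro 3: S0 reads c2=3 → after 2×micro: 0; S1 reads c0=0 → after 1×micro: 1; S2 reads c1=2 → after 1×micro: 2 ⇒ (c0=0, c1=1, c2=2)
[Jacobi] macro 4: S0 reads c2=2 → after 2×micro: 3; S1 reads c0=0 → after 1×micro: 1; S2 reads c1=1 → after 1×micro: 0 ⇒ (c0=3, c1=1, c2=0)
[Jacobi] macro 5: S0 reads c2=0 → after 2×micro: 2; S1 reads c0=3 → after 1×micro: 1; S2 reads c1=1 → after 1×micro: 0 ⇒ (c0=2, c1=1, c2=0)
[Jacobi] macro 6: S0 reads c2=0 → after 2×micro: 2; S1 reads c0=2 → after 1×micro: 3; S2 reads c1=1 → after 1×micro: 0 ⇒ (c0=2, c1=3, c2=0)
[Jacobi] macro 7: S0 reads c2=0 → after 2×micro: 2; S1 reads c0=2 → after 1×micro: 0; S2 reads c1=3 → after 1×micro: 5 ⇒ (c0=2, c1=0, c2=5)
[Gauss-Seidel] macro 1: S0 reads c2=3 → after 2×micro: 0; S1 reads c0=0 → after 1×micro: 2; S2 reads c1=2 → after 1×micro: 2 ⇒ (c0=0, c1=2, c2=2)
[Gauss-Seidel] macro 2: S0 reads c2=2 → after 2×micro: 3; S1 reads c0=3 → after 1×micro: 2; S2 reads c1=2 → after 1×micro: 2 ⇒ (c0=3, c1=2, c2=2)
[Gauss-Seidel] macro 3: S0 reads c2=2 → after 2×micro: 3; S1 reads c0=3 → after 1×micro: 2; S2 reads c1=2 → after 1×micro: 2 ⇒ (c0=3, c1=2, c2=2)
[Gauss-Seidel] macro 4: S0 reads c2=2 → after 2×micro: 3; S1 reads c0=3 → after 1×micro: 2; S2 reads c1=2 → after 1×micro: 2 ⇒ (c0=3, c1=2, c2=2)
[Gauss-Seidel] macro 5: S0 reads c2=2 → after 2×micro: 3; S1 reads c0=3 → after 1×micro: 2; S2 reads c1=2 → after 1×micro: 2 ⇒ (c0=3, c1=2, c2=2)
[Gauss-Seidel] macro 6: S0 reads c2=2 → after 2×micro: 3; S1 reads c0=3 → after 1×micro: 2; S2 reads c1=2 → after 1×micro: 2 ⇒ (c0=3, c1=2, c2=2)
[Gauss-Seidel] macro 7: S0 reads c2=2 → after 2×micro: 3; S1 reads c0=3 → after 1×micro: 2; S2 reads c1=2 → after 1×micro: 2 ⇒ (c0=3, c1=2, c2=2)

first divergence at macro-step: 1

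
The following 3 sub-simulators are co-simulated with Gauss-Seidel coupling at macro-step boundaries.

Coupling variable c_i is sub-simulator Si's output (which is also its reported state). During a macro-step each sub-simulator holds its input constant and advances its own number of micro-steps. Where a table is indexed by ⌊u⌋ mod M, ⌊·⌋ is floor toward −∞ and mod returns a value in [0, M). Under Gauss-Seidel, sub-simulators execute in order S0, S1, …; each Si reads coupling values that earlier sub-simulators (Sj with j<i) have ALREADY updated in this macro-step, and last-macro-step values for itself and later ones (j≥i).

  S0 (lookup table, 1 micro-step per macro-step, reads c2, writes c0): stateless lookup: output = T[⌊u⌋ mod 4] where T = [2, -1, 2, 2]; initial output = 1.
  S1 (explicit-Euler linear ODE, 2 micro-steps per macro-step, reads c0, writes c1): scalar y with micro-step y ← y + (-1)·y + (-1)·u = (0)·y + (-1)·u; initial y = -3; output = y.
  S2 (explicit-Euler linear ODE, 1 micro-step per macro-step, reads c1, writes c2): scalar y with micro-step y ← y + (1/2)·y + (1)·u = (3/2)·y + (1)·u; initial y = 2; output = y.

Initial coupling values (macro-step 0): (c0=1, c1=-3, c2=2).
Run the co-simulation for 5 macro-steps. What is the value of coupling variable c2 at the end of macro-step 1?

c2 at macro-step 1 = 1

macro 1: S0 reads c2=2 → after 1×micro: 2; S1 reads c0=2 → after 2×micro: -2; S2 reads c1=-2 → after 1×micro: 1 ⇒ (c0=2, c1=-2, c2=1)
macro 2: S0 reads c2=1 → after 1×micro: -1; S1 reads c0=-1 → after 2×micro: 1; S2 reads c1=1 → after 1×micro: 5/2 ⇒ (c0=-1, c1=1, c2=5/2)
macro 3: S0 reads c2=5/2 → after 1×micro: 2; S1 reads c0=2 → after 2×micro: -2; S2 reads c1=-2 → after 1×micro: 7/4 ⇒ (c0=2, c1=-2, c2=7/4)
macro 4: S0 reads c2=7/4 → after 1×micro: -1; S1 reads c0=-1 → after 2×micro: 1; S2 reads c1=1 → after 1×micro: 29/8 ⇒ (c0=-1, c1=1, c2=29/8)
macro 5: S0 reads c2=29/8 → after 1×micro: 2; S1 reads c0=2 → after 2×micro: -2; S2 reads c1=-2 → after 1×micro: 55/16 ⇒ (c0=2, c1=-2, c2=55/16)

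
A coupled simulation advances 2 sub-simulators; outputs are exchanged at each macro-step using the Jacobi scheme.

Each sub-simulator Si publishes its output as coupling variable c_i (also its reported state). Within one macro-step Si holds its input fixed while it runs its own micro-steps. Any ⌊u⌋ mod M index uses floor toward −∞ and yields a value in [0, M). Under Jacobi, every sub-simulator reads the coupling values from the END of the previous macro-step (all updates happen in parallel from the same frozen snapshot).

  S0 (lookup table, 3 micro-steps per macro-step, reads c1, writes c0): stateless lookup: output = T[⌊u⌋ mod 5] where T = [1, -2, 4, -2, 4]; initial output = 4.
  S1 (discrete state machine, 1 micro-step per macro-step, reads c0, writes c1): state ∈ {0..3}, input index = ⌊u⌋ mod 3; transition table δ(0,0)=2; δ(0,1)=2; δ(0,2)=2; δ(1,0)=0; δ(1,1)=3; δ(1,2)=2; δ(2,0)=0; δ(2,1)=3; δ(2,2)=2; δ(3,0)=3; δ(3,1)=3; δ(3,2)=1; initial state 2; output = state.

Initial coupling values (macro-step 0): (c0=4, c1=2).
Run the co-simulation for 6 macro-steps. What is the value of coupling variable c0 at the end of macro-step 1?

macro 1: S0 reads c1=2 → after 3×micro: 4; S1 reads c0=4 → after 1×micro: 3 ⇒ (c0=4, c1=3)
macro 2: S0 reads c1=3 → after 3×micro: -2; S1 reads c0=4 → after 1×micro: 3 ⇒ (c0=-2, c1=3)
macro 3: S0 reads c1=3 → after 3×micro: -2; S1 reads c0=-2 → after 1×micro: 3 ⇒ (c0=-2, c1=3)
macro 4: S0 reads c1=3 → after 3×micro: -2; S1 reads c0=-2 → after 1×micro: 3 ⇒ (c0=-2, c1=3)
macro 5: S0 reads c1=3 → after 3×micro: -2; S1 reads c0=-2 → after 1×micro: 3 ⇒ (c0=-2, c1=3)
macro 6: S0 reads c1=3 → after 3×micro: -2; S1 reads c0=-2 → after 1×micro: 3 ⇒ (c0=-2, c1=3)

c0 at macro-step 1 = 4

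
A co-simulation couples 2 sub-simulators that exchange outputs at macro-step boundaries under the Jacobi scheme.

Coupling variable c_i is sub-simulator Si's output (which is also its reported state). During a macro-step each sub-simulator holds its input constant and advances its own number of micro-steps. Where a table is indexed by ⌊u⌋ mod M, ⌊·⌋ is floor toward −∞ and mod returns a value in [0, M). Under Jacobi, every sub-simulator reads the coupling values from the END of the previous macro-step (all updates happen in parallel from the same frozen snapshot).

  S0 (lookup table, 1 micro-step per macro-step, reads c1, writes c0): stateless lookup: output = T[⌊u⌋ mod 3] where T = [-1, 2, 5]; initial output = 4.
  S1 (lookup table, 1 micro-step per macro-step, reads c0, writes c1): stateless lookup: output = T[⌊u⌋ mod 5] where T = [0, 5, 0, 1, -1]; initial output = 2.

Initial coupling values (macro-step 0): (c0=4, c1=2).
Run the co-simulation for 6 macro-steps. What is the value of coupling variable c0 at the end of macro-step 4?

macro 1: S0 reads c1=2 → after 1×micro: 5; S1 reads c0=4 → after 1×micro: -1 ⇒ (c0=5, c1=-1)
macro 2: S0 reads c1=-1 → after 1×micro: 5; S1 reads c0=5 → after 1×micro: 0 ⇒ (c0=5, c1=0)
macro 3: S0 reads c1=0 → after 1×micro: -1; S1 reads c0=5 → after 1×micro: 0 ⇒ (c0=-1, c1=0)
macro 4: S0 reads c1=0 → after 1×micro: -1; S1 reads c0=-1 → after 1×micro: -1 ⇒ (c0=-1, c1=-1)
macro 5: S0 reads c1=-1 → after 1×micro: 5; S1 reads c0=-1 → after 1×micro: -1 ⇒ (c0=5, c1=-1)
macro 6: S0 reads c1=-1 → after 1×micro: 5; S1 reads c0=5 → after 1×micro: 0 ⇒ (c0=5, c1=0)

c0 at macro-step 4 = -1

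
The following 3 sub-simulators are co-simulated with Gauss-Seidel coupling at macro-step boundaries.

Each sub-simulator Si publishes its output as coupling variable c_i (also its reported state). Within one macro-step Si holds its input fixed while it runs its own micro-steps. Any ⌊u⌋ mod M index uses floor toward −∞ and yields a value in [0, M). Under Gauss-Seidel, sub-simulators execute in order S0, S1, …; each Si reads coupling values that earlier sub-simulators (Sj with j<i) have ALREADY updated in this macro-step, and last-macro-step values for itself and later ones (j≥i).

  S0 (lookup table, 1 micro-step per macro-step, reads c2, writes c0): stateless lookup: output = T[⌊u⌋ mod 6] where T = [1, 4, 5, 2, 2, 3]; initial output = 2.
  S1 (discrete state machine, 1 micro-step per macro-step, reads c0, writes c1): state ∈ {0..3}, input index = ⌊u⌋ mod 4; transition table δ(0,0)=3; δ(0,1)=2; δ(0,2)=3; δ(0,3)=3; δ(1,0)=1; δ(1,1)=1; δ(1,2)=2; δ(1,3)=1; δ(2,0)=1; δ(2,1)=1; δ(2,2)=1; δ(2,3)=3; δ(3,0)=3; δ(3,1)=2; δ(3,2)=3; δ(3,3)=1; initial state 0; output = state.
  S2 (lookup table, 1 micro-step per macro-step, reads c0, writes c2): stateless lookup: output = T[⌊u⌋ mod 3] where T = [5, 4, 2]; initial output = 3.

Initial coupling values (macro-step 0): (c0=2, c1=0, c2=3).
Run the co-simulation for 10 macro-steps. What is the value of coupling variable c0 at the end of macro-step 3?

macro 1: S0 reads c2=3 → after 1×micro: 2; S1 reads c0=2 → after 1×micro: 3; S2 reads c0=2 → after 1×micro: 2 ⇒ (c0=2, c1=3, c2=2)
macro 2: S0 reads c2=2 → after 1×micro: 5; S1 reads c0=5 → after 1×micro: 2; S2 reads c0=5 → after 1×micro: 2 ⇒ (c0=5, c1=2, c2=2)
macro 3: S0 reads c2=2 → after 1×micro: 5; S1 reads c0=5 → after 1×micro: 1; S2 reads c0=5 → after 1×micro: 2 ⇒ (c0=5, c1=1, c2=2)
macro 4: S0 reads c2=2 → after 1×micro: 5; S1 reads c0=5 → after 1×micro: 1; S2 reads c0=5 → after 1×micro: 2 ⇒ (c0=5, c1=1, c2=2)
macro 5: S0 reads c2=2 → after 1×micro: 5; S1 reads c0=5 → after 1×micro: 1; S2 reads c0=5 → after 1×micro: 2 ⇒ (c0=5, c1=1, c2=2)
macro 6: S0 reads c2=2 → after 1×micro: 5; S1 reads c0=5 → after 1×micro: 1; S2 reads c0=5 → after 1×micro: 2 ⇒ (c0=5, c1=1, c2=2)
macro 7: S0 reads c2=2 → after 1×micro: 5; S1 reads c0=5 → after 1×micro: 1; S2 reads c0=5 → after 1×micro: 2 ⇒ (c0=5, c1=1, c2=2)
macro 8: S0 reads c2=2 → after 1×micro: 5; S1 reads c0=5 → after 1×micro: 1; S2 reads c0=5 → after 1×micro: 2 ⇒ (c0=5, c1=1, c2=2)
macro 9: S0 reads c2=2 → after 1×micro: 5; S1 reads c0=5 → after 1×micro: 1; S2 reads c0=5 → after 1×micro: 2 ⇒ (c0=5, c1=1, c2=2)
macro 10: S0 reads c2=2 → after 1×micro: 5; S1 reads c0=5 → after 1×micro: 1; S2 reads c0=5 → after 1×micro: 2 ⇒ (c0=5, c1=1, c2=2)

c0 at macro-step 3 = 5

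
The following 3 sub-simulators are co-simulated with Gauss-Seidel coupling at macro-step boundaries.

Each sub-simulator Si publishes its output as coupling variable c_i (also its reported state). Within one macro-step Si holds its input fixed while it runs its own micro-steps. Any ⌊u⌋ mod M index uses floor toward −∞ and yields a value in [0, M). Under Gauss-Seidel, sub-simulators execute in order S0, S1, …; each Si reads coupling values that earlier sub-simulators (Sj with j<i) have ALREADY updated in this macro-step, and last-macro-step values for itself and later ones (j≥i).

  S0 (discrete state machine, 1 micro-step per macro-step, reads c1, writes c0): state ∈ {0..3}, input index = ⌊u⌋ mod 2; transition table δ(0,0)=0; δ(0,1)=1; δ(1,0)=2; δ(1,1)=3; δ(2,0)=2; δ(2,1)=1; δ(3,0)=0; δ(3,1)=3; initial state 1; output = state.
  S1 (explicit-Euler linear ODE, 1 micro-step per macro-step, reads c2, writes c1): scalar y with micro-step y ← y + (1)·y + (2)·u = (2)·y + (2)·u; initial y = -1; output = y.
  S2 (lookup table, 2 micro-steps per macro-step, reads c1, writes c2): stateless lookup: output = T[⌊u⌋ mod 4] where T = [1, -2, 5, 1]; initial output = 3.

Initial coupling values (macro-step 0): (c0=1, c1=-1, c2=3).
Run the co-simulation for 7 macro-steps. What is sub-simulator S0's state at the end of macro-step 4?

S0 state at macro-step 4 = 0

macro 1: S0 reads c1=-1 → after 1×micro: 3; S1 reads c2=3 → after 1×micro: 4; S2 reads c1=4 → after 2×micro: 1 ⇒ (c0=3, c1=4, c2=1)
macro 2: S0 reads c1=4 → after 1×micro: 0; S1 reads c2=1 → after 1×micro: 10; S2 reads c1=10 → after 2×micro: 5 ⇒ (c0=0, c1=10, c2=5)
macro 3: S0 reads c1=10 → after 1×micro: 0; S1 reads c2=5 → after 1×micro: 30; S2 reads c1=30 → after 2×micro: 5 ⇒ (c0=0, c1=30, c2=5)
macro 4: S0 reads c1=30 → after 1×micro: 0; S1 reads c2=5 → after 1×micro: 70; S2 reads c1=70 → after 2×micro: 5 ⇒ (c0=0, c1=70, c2=5)
macro 5: S0 reads c1=70 → after 1×micro: 0; S1 reads c2=5 → after 1×micro: 150; S2 reads c1=150 → after 2×micro: 5 ⇒ (c0=0, c1=150, c2=5)
macro 6: S0 reads c1=150 → after 1×micro: 0; S1 reads c2=5 → after 1×micro: 310; S2 reads c1=310 → after 2×micro: 5 ⇒ (c0=0, c1=310, c2=5)
macro 7: S0 reads c1=310 → after 1×micro: 0; S1 reads c2=5 → after 1×micro: 630; S2 reads c1=630 → after 2×micro: 5 ⇒ (c0=0, c1=630, c2=5)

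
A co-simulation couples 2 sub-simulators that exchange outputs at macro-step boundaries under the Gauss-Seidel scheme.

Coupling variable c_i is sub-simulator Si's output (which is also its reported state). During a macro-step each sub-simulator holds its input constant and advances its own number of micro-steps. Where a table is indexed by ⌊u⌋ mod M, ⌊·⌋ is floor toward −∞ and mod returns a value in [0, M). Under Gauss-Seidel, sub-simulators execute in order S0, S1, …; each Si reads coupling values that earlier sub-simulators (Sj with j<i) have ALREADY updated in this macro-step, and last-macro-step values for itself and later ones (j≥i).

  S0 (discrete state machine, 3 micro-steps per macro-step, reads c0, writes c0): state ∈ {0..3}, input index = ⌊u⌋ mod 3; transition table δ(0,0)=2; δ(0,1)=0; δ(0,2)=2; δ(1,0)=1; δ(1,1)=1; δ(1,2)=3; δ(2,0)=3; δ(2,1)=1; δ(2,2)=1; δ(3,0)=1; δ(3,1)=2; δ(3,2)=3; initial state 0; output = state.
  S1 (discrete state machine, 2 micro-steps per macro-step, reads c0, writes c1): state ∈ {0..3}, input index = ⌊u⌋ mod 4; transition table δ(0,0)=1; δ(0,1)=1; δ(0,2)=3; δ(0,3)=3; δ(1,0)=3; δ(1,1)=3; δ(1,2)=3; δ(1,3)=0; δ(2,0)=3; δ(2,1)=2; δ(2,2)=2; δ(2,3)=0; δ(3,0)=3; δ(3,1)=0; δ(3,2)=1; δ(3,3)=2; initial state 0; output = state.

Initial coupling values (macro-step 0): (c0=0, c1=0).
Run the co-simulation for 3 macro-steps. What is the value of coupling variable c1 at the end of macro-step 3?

macro 1: S0 reads c0=0 → after 3×micro: 1; S1 reads c0=1 → after 2×micro: 3 ⇒ (c0=1, c1=3)
macro 2: S0 reads c0=1 → after 3×micro: 1; S1 reads c0=1 → after 2×micro: 1 ⇒ (c0=1, c1=1)
macro 3: S0 reads c0=1 → after 3×micro: 1; S1 reads c0=1 → after 2×micro: 0 ⇒ (c0=1, c1=0)

c1 at macro-step 3 = 0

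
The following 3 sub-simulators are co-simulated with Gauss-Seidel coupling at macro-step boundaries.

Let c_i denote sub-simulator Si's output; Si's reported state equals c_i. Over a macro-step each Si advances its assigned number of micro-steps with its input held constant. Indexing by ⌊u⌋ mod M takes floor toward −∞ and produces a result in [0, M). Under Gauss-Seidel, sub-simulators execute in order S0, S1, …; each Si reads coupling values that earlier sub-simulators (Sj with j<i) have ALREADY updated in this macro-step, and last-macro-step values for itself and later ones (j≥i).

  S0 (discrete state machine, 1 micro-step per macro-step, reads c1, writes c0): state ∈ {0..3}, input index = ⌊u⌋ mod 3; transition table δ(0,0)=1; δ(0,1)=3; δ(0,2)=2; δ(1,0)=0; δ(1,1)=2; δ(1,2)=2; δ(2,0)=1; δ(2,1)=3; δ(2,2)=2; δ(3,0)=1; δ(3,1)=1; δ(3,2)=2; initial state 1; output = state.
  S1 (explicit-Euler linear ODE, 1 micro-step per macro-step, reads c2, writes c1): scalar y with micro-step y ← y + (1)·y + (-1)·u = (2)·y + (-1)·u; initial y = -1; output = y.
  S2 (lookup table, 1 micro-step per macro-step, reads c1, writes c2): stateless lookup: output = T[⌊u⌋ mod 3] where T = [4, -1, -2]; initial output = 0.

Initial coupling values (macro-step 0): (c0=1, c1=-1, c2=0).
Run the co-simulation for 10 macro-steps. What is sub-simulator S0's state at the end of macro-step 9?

S0 state at macro-step 9 = 1

macro 1: S0 reads c1=-1 → after 1×micro: 2; S1 reads c2=0 → after 1×micro: -2; S2 reads c1=-2 → after 1×micro: -1 ⇒ (c0=2, c1=-2, c2=-1)
macro 2: S0 reads c1=-2 → after 1×micro: 3; S1 reads c2=-1 → after 1×micro: -3; S2 reads c1=-3 → after 1×micro: 4 ⇒ (c0=3, c1=-3, c2=4)
macro 3: S0 reads c1=-3 → after 1×micro: 1; S1 reads c2=4 → after 1×micro: -10; S2 reads c1=-10 → after 1×micro: -2 ⇒ (c0=1, c1=-10, c2=-2)
macro 4: S0 reads c1=-10 → after 1×micro: 2; S1 reads c2=-2 → after 1×micro: -18; S2 reads c1=-18 → after 1×micro: 4 ⇒ (c0=2, c1=-18, c2=4)
macro 5: S0 reads c1=-18 → after 1×micro: 1; S1 reads c2=4 → after 1×micro: -40; S2 reads c1=-40 → after 1×micro: -2 ⇒ (c0=1, c1=-40, c2=-2)
macro 6: S0 reads c1=-40 → after 1×micro: 2; S1 reads c2=-2 → after 1×micro: -78; S2 reads c1=-78 → after 1×micro: 4 ⇒ (c0=2, c1=-78, c2=4)
macro 7: S0 reads c1=-78 → after 1×micro: 1; S1 reads c2=4 → after 1×micro: -160; S2 reads c1=-160 → after 1×micro: -2 ⇒ (c0=1, c1=-160, c2=-2)
macro 8: S0 reads c1=-160 → after 1×micro: 2; S1 reads c2=-2 → after 1×micro: -318; S2 reads c1=-318 → after 1×micro: 4 ⇒ (c0=2, c1=-318, c2=4)
macro 9: S0 reads c1=-318 → after 1×micro: 1; S1 reads c2=4 → after 1×micro: -640; S2 reads c1=-640 → after 1×micro: -2 ⇒ (c0=1, c1=-640, c2=-2)
macro 10: S0 reads c1=-640 → after 1×micro: 2; S1 reads c2=-2 → after 1×micro: -1278; S2 reads c1=-1278 → after 1×micro: 4 ⇒ (c0=2, c1=-1278, c2=4)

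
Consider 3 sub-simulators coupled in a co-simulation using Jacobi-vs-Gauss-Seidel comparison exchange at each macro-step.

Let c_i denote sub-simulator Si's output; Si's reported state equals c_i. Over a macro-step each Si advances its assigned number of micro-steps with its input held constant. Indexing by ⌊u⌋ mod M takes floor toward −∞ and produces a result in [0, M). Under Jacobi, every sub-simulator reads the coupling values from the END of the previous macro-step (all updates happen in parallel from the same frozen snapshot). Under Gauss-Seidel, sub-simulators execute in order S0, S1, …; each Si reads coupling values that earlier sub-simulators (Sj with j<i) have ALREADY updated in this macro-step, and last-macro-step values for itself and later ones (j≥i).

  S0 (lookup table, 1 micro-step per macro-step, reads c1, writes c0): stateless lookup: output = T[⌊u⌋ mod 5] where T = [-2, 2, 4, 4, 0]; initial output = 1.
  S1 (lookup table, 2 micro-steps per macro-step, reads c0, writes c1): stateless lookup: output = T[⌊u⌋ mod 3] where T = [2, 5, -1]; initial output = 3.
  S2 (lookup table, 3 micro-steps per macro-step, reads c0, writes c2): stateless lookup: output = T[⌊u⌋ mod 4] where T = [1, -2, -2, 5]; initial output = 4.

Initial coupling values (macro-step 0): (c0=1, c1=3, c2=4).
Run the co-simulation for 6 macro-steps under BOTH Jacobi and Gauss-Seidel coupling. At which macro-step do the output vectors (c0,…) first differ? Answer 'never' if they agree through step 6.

first divergence at macro-step: 1

[Jacobi] macro 1: S0 reads c1=3 → after 1×micro: 4; S1 reads c0=1 → after 2×micro: 5; S2 reads c0=1 → after 3×micro: -2 ⇒ (c0=4, c1=5, c2=-2)
[Jacobi] macro 2: S0 reads c1=5 → after 1×micro: -2; S1 reads c0=4 → after 2×micro: 5; S2 reads c0=4 → after 3×micro: 1 ⇒ (c0=-2, c1=5, c2=1)
[Jacobi] macro 3: S0 reads c1=5 → after 1×micro: -2; S1 reads c0=-2 → after 2×micro: 5; S2 reads c0=-2 → after 3×micro: -2 ⇒ (c0=-2, c1=5, c2=-2)
[Jacobi] macro 4: S0 reads c1=5 → after 1×micro: -2; S1 reads c0=-2 → after 2×micro: 5; S2 reads c0=-2 → after 3×micro: -2 ⇒ (c0=-2, c1=5, c2=-2)
[Jacobi] macro 5: S0 reads c1=5 → after 1×micro: -2; S1 reads c0=-2 → after 2×micro: 5; S2 reads c0=-2 → after 3×micro: -2 ⇒ (c0=-2, c1=5, c2=-2)
[Jacobi] macro 6: S0 reads c1=5 → after 1×micro: -2; S1 reads c0=-2 → after 2×micro: 5; S2 reads c0=-2 → after 3×micro: -2 ⇒ (c0=-2, c1=5, c2=-2)
[Gauss-Seidel] macro 1: S0 reads c1=3 → after 1×micro: 4; S1 reads c0=4 → after 2×micro: 5; S2 reads c0=4 → after 3×micro: 1 ⇒ (c0=4, c1=5, c2=1)
[Gauss-Seidel] macro 2: S0 reads c1=5 → after 1×micro: -2; S1 reads c0=-2 → after 2×micro: 5; S2 reads c0=-2 → after 3×micro: -2 ⇒ (c0=-2, c1=5, c2=-2)
[Gauss-Seidel] macro 3: S0 reads c1=5 → after 1×micro: -2; S1 reads c0=-2 → after 2×micro: 5; S2 reads c0=-2 → after 3×micro: -2 ⇒ (c0=-2, c1=5, c2=-2)
[Gauss-Seidel] macro 4: S0 reads c1=5 → after 1×micro: -2; S1 reads c0=-2 → after 2×micro: 5; S2 reads c0=-2 → after 3×micro: -2 ⇒ (c0=-2, c1=5, c2=-2)
[Gauss-Seidel] macro 5: S0 reads c1=5 → after 1×micro: -2; S1 reads c0=-2 → after 2×micro: 5; S2 reads c0=-2 → after 3×micro: -2 ⇒ (c0=-2, c1=5, c2=-2)
[Gauss-Seidel] macro 6: S0 reads c1=5 → after 1×micro: -2; S1 reads c0=-2 → after 2×micro: 5; S2 reads c0=-2 → after 3×micro: -2 ⇒ (c0=-2, c1=5, c2=-2)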